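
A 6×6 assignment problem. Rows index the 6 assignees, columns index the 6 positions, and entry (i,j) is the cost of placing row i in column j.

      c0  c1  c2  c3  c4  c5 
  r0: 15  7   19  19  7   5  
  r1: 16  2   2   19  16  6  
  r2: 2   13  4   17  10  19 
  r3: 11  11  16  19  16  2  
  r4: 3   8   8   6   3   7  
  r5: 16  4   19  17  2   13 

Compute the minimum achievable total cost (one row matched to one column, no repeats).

Minimum assignment cost: 21

optimal assignment: row0→col1 (cost 7), row1→col2 (cost 2), row2→col0 (cost 2), row3→col5 (cost 2), row4→col3 (cost 6), row5→col4 (cost 2)
total = 7 + 2 + 2 + 2 + 6 + 2 = 21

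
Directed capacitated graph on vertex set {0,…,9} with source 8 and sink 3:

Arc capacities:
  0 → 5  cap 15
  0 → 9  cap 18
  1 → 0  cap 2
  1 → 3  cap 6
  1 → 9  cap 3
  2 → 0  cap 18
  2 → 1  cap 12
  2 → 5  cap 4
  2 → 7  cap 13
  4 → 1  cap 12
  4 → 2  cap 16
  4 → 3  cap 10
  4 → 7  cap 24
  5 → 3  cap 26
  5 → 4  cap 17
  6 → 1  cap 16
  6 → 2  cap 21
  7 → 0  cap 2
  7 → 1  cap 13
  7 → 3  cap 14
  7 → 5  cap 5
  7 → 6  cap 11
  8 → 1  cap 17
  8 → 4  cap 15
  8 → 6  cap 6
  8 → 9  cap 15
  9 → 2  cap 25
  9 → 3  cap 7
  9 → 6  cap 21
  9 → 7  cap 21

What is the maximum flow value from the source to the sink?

augment #1: 8→1→3 bottleneck 6, total now 6
augment #2: 8→4→3 bottleneck 10, total now 16
augment #3: 8→9→3 bottleneck 7, total now 23
augment #4: 8→4→7→3 bottleneck 5, total now 28
augment #5: 8→9→7→3 bottleneck 8, total now 36
augment #6: 8→1→0→5→3 bottleneck 2, total now 38
augment #7: 8→1→9→7→3 bottleneck 1, total now 39
augment #8: 8→6→2→5→3 bottleneck 4, total now 43
augment #9: 8→1→9→7→5→3 bottleneck 2, total now 45
augment #10: 8→6→2→0→5→3 bottleneck 2, total now 47

Maximum flow value: 47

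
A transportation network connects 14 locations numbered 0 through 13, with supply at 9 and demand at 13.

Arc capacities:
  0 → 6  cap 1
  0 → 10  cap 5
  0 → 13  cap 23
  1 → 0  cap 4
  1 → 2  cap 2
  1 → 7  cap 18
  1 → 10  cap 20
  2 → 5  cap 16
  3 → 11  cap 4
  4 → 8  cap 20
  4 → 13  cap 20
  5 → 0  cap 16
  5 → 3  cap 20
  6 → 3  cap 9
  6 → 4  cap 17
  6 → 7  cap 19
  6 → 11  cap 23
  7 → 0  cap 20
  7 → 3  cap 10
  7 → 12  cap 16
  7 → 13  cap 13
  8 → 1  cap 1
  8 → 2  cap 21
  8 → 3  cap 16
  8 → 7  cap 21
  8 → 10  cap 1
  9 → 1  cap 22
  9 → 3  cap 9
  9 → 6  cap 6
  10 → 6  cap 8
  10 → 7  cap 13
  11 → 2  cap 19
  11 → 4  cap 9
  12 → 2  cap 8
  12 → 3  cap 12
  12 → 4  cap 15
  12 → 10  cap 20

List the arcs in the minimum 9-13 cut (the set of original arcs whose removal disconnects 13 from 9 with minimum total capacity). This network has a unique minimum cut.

Min-cut arcs: {(3,11), (9,1), (9,6)} (total capacity 32)

augment #1: 9→1→0→13 push 4
augment #2: 9→1→7→13 push 13
augment #3: 9→6→4→13 push 6
augment #4: 9→1→7→0→13 push 5
augment #5: 9→3→11→4→13 push 4
max flow = 32; residual-reachable set from 9 gives S-side
cut edges (S→T): {(3,11), (9,1), (9,6)} total cap 32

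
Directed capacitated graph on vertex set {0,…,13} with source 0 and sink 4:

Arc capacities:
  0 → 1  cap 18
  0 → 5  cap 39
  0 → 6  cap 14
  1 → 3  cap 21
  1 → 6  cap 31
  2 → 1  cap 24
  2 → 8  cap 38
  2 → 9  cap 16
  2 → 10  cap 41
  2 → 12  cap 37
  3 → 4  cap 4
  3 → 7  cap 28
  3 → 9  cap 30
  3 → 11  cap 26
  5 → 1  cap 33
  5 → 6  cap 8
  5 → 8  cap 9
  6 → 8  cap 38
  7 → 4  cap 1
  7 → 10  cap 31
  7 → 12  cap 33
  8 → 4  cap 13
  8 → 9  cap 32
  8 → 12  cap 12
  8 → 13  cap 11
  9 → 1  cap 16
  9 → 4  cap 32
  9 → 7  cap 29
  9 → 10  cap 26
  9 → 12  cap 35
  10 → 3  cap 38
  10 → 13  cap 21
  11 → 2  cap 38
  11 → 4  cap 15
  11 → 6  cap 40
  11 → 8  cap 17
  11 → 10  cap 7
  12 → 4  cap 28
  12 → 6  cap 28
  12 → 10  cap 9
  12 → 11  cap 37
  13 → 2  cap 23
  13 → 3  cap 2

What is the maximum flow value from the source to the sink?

augment #1: 0→1→3→4 bottleneck 4, total now 4
augment #2: 0→5→8→4 bottleneck 9, total now 13
augment #3: 0→6→8→4 bottleneck 4, total now 17
augment #4: 0→1→3→7→4 bottleneck 1, total now 18
augment #5: 0→1→3→9→4 bottleneck 13, total now 31
augment #6: 0→6→8→9→4 bottleneck 10, total now 41
augment #7: 0→5→1→3→9→4 bottleneck 3, total now 44
augment #8: 0→5→6→8→9→4 bottleneck 6, total now 50
augment #9: 0→5→6→8→12→4 bottleneck 2, total now 52
augment #10: 0→5→1→6→8→12→4 bottleneck 10, total now 62
augment #11: 0→5→1→6→8→9→12→4 bottleneck 6, total now 68

Maximum flow value: 68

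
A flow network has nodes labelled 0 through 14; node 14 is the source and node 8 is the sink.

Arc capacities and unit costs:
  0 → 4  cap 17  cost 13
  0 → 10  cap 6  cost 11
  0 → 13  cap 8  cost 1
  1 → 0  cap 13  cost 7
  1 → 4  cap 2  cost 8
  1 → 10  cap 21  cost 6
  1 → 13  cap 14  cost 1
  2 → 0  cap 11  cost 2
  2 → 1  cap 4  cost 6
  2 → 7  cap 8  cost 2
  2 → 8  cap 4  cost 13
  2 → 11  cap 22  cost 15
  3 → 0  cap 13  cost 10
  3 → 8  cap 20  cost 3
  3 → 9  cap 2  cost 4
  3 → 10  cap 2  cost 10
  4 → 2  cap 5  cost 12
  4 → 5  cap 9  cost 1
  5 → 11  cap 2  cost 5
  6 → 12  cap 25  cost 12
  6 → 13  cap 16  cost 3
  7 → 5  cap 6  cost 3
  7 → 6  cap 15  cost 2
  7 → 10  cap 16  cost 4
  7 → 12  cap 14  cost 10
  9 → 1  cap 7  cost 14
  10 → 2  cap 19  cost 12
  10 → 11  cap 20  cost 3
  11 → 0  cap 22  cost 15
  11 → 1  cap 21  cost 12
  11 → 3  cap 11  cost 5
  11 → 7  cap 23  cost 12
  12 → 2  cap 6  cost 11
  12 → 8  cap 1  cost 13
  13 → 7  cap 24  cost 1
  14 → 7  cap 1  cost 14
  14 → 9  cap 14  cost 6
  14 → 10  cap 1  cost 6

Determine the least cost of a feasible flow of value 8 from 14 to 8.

Minimum cost for 8 units: 268

shortest-cost path #1: 14→10→11→3→8 push 1 @ unit cost 17 (adds 17)
shortest-cost path #2: 14→7→10→11→3→8 push 1 @ unit cost 29 (adds 29)
shortest-cost path #3: 14→9→1→10→11→3→8 push 6 @ unit cost 37 (adds 222)
total cost = 268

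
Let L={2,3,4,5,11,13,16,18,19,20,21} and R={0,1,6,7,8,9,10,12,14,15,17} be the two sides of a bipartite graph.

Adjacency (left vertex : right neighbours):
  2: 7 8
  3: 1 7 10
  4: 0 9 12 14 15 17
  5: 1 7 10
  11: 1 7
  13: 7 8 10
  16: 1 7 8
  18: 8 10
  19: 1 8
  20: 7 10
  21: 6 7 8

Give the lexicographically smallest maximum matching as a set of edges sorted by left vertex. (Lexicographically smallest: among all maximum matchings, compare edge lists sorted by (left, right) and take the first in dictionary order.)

Lex-smallest maximum matching: {(2,7), (3,1), (4,0), (5,10), (13,8), (21,6)}

|M| = 6 (so the lex-smallest maximum matching has 6 edges)
process left vertices in ascending order; for each, take the smallest-labelled available neighbour that still permits 6 edges overall, or leave it unmatched if none does
lex-smallest matching: {2-7, 3-1, 4-0, 5-10, 13-8, 21-6}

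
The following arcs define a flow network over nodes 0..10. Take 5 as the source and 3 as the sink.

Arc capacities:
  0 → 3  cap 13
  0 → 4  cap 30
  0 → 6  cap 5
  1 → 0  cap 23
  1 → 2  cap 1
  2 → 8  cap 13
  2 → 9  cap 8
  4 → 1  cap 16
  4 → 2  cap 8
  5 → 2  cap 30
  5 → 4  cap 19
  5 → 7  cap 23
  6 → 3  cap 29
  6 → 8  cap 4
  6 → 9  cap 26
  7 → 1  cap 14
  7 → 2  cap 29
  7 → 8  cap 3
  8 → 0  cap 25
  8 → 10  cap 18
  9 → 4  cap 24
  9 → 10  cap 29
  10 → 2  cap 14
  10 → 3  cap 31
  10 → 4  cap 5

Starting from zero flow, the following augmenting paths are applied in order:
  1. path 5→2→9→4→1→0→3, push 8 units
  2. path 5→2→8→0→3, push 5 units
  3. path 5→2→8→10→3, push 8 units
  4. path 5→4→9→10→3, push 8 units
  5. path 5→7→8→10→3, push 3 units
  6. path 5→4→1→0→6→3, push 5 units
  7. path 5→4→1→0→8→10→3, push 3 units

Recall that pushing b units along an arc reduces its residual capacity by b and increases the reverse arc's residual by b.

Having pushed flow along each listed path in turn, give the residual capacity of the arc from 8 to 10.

Residual capacity of (8,10): 4

after path 1 (5→2→9→4→1→0→3, push 8): res(8,10)=18
after path 2 (5→2→8→0→3, push 5): res(8,10)=18
after path 3 (5→2→8→10→3, push 8): res(8,10)=10
after path 4 (5→4→9→10→3, push 8): res(8,10)=10
after path 5 (5→7→8→10→3, push 3): res(8,10)=7
after path 6 (5→4→1→0→6→3, push 5): res(8,10)=7
after path 7 (5→4→1→0→8→10→3, push 3): res(8,10)=4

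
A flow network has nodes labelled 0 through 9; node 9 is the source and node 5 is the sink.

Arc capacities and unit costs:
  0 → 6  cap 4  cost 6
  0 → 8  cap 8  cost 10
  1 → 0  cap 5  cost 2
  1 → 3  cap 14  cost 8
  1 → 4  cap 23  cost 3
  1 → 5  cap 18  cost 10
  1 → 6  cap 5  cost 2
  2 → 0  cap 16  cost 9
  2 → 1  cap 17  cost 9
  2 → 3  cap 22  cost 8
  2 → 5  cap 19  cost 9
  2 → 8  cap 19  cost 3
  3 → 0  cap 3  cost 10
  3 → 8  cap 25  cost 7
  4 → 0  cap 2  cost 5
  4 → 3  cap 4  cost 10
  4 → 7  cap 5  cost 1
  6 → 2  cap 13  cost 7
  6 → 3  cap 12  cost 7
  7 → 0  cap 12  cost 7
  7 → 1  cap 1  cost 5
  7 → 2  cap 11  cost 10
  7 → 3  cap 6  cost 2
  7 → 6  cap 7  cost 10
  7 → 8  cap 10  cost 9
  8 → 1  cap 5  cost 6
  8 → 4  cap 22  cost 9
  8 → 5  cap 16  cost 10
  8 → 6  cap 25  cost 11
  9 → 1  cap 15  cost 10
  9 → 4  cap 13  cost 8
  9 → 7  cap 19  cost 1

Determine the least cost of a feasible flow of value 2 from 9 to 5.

Minimum cost for 2 units: 36

shortest-cost path #1: 9→7→1→5 push 1 @ unit cost 16 (adds 16)
shortest-cost path #2: 9→1→5 push 1 @ unit cost 20 (adds 20)
total cost = 36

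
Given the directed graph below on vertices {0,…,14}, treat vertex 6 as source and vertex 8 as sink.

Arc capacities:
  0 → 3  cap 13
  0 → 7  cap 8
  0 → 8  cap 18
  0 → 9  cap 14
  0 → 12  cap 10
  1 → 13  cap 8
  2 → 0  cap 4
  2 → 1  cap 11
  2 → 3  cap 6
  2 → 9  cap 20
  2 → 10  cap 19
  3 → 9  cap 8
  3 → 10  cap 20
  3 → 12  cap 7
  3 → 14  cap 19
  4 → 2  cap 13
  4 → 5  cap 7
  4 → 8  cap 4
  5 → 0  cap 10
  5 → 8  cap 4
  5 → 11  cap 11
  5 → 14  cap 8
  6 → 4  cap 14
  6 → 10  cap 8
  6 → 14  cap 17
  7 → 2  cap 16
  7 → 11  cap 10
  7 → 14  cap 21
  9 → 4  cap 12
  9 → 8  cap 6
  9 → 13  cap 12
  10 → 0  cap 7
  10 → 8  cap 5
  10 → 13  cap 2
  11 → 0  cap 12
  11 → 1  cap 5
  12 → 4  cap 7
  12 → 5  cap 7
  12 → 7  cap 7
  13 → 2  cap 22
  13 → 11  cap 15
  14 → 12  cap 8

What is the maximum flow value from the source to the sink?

Maximum flow value: 30

augment #1: 6→4→8 bottleneck 4, total now 4
augment #2: 6→10→8 bottleneck 5, total now 9
augment #3: 6→4→5→8 bottleneck 4, total now 13
augment #4: 6→10→0→8 bottleneck 3, total now 16
augment #5: 6→4→2→0→8 bottleneck 4, total now 20
augment #6: 6→4→2→9→8 bottleneck 2, total now 22
augment #7: 6→14→12→5→0→8 bottleneck 7, total now 29
augment #8: 6→14→12→4→2→9→8 bottleneck 1, total now 30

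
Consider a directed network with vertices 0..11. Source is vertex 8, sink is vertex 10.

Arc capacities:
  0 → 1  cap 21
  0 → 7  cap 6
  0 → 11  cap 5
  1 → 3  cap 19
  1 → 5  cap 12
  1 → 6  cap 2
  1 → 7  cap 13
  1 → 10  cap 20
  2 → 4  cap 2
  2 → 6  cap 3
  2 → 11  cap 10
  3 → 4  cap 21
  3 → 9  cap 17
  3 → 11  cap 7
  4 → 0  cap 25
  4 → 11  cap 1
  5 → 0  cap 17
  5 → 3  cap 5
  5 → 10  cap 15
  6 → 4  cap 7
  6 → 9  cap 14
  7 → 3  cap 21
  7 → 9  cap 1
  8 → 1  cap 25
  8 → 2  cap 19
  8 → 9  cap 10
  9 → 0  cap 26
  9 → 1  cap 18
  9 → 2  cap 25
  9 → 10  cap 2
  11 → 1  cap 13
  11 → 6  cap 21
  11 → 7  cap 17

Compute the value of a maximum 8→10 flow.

Maximum flow value: 34

augment #1: 8→1→10 bottleneck 20, total now 20
augment #2: 8→9→10 bottleneck 2, total now 22
augment #3: 8→1→5→10 bottleneck 5, total now 27
augment #4: 8→9→1→5→10 bottleneck 7, total now 34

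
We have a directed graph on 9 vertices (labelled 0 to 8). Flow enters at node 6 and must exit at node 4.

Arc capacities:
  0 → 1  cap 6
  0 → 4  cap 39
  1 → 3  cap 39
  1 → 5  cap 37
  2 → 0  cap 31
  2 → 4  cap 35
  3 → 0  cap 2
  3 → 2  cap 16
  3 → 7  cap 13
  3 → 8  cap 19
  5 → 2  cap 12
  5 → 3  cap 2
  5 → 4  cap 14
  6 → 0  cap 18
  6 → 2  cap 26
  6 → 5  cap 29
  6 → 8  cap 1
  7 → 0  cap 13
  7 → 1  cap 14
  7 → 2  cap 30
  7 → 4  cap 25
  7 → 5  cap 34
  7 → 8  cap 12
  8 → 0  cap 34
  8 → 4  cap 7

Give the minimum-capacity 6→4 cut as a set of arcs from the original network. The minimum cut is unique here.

augment #1: 6→0→4 push 18
augment #2: 6→2→4 push 26
augment #3: 6→5→4 push 14
augment #4: 6→8→4 push 1
augment #5: 6→5→2→4 push 9
augment #6: 6→5→2→0→4 push 3
augment #7: 6→5→3→0→4 push 2
max flow = 73; residual-reachable set from 6 gives S-side
cut edges (S→T): {(5,2), (5,3), (5,4), (6,0), (6,2), (6,8)} total cap 73

Min-cut arcs: {(5,2), (5,3), (5,4), (6,0), (6,2), (6,8)} (total capacity 73)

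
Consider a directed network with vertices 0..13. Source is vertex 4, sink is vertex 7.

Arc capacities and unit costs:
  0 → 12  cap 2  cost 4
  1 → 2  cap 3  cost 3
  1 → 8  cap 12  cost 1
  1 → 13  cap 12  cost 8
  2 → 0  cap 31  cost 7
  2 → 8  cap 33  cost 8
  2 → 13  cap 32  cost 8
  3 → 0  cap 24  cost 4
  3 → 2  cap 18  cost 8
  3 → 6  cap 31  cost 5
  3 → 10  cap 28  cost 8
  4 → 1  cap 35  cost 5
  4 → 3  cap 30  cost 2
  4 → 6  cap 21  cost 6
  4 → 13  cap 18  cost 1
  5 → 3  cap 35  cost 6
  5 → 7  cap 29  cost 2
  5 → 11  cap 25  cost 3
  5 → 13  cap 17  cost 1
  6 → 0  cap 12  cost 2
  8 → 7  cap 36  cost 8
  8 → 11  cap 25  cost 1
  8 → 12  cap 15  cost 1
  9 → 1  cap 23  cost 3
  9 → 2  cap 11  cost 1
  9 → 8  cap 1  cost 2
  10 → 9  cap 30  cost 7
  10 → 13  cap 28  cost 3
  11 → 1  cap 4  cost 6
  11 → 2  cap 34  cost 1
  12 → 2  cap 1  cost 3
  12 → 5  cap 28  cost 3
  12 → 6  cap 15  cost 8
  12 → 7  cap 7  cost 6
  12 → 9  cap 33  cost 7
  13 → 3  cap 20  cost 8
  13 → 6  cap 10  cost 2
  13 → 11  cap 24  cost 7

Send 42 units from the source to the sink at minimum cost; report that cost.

shortest-cost path #1: 4→1→8→12→5→7 push 12 @ unit cost 12 (adds 144)
shortest-cost path #2: 4→13→6→0→12→5→7 push 2 @ unit cost 14 (adds 28)
shortest-cost path #3: 4→1→2→8→12→5→7 push 3 @ unit cost 22 (adds 66)
shortest-cost path #4: 4→13→11→2→8→7 push 16 @ unit cost 25 (adds 400)
shortest-cost path #5: 4→3→2→8→7 push 9 @ unit cost 26 (adds 234)
total cost = 872

Minimum cost for 42 units: 872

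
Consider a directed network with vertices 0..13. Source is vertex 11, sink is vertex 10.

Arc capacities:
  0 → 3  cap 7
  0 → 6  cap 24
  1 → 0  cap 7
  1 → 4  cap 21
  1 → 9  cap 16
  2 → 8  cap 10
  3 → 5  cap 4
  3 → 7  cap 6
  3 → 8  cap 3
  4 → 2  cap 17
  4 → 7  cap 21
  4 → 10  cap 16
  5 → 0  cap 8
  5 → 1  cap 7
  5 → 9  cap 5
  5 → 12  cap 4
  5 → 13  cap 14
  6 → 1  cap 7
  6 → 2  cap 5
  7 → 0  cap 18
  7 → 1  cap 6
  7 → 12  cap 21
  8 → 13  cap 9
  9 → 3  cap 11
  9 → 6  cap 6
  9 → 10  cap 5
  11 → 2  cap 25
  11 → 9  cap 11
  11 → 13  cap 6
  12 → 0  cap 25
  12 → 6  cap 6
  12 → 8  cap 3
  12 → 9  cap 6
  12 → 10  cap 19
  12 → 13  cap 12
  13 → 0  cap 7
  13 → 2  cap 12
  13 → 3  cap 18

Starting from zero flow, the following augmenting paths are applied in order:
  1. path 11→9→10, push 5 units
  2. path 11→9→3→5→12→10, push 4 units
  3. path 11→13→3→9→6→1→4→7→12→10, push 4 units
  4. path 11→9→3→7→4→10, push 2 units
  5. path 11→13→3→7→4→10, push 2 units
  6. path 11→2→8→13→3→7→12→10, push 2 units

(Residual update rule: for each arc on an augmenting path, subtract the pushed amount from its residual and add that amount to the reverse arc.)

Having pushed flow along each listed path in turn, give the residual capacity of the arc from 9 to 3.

after path 1 (11→9→10, push 5): res(9,3)=11
after path 2 (11→9→3→5→12→10, push 4): res(9,3)=7
after path 3 (11→13→3→9→6→1→4→7→12→10, push 4): res(9,3)=11
after path 4 (11→9→3→7→4→10, push 2): res(9,3)=9
after path 5 (11→13→3→7→4→10, push 2): res(9,3)=9
after path 6 (11→2→8→13→3→7→12→10, push 2): res(9,3)=9

Residual capacity of (9,3): 9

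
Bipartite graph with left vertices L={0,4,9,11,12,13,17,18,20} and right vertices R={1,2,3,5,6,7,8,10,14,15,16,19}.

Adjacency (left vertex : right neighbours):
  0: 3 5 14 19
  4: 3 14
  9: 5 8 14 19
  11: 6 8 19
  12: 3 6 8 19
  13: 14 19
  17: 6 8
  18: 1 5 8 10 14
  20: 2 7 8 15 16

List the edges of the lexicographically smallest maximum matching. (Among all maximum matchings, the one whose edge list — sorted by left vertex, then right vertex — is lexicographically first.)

Lex-smallest maximum matching: {(0,3), (4,14), (9,5), (11,6), (12,8), (13,19), (18,1), (20,2)}

|M| = 8 (so the lex-smallest maximum matching has 8 edges)
process left vertices in ascending order; for each, take the smallest-labelled available neighbour that still permits 8 edges overall, or leave it unmatched if none does
lex-smallest matching: {0-3, 4-14, 9-5, 11-6, 12-8, 13-19, 18-1, 20-2}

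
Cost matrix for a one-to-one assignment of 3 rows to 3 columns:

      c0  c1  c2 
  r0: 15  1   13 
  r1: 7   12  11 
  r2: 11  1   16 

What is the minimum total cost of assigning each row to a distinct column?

optimal assignment: row0→col2 (cost 13), row1→col0 (cost 7), row2→col1 (cost 1)
total = 13 + 7 + 1 = 21

Minimum assignment cost: 21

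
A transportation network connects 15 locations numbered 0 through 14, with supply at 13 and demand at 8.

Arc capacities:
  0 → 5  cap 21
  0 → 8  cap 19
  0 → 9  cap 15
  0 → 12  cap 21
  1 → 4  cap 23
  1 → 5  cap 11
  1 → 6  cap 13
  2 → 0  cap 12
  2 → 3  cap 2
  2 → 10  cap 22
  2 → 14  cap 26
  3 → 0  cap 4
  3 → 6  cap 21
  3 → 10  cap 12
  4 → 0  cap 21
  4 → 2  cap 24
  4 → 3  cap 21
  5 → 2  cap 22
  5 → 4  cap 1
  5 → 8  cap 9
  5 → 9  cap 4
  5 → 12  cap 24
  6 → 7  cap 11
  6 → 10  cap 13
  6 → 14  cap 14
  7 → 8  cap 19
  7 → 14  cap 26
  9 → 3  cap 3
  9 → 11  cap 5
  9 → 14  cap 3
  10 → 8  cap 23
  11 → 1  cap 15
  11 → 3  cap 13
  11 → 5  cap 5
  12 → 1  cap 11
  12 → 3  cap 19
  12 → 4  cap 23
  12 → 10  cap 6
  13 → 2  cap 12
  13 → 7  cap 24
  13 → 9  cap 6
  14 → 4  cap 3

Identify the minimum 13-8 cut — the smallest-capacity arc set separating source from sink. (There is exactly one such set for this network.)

Min-cut arcs: {(7,8), (13,2), (13,9), (14,4)} (total capacity 40)

augment #1: 13→7→8 push 19
augment #2: 13→2→0→8 push 12
augment #3: 13→9→3→0→8 push 3
augment #4: 13→9→11→5→8 push 3
augment #5: 13→7→14→4→0→8 push 3
max flow = 40; residual-reachable set from 13 gives S-side
cut edges (S→T): {(7,8), (13,2), (13,9), (14,4)} total cap 40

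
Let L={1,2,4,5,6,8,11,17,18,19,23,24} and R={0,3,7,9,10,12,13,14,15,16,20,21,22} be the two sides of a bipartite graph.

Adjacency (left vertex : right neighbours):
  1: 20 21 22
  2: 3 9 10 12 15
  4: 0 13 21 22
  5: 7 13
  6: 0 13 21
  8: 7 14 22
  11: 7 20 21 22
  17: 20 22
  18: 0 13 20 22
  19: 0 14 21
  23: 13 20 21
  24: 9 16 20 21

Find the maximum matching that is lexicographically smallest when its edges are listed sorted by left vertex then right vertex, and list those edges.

|M| = 9 (so the lex-smallest maximum matching has 9 edges)
process left vertices in ascending order; for each, take the smallest-labelled available neighbour that still permits 9 edges overall, or leave it unmatched if none does
lex-smallest matching: {1-20, 2-3, 4-0, 5-7, 6-13, 8-14, 11-21, 17-22, 24-9}

Lex-smallest maximum matching: {(1,20), (2,3), (4,0), (5,7), (6,13), (8,14), (11,21), (17,22), (24,9)}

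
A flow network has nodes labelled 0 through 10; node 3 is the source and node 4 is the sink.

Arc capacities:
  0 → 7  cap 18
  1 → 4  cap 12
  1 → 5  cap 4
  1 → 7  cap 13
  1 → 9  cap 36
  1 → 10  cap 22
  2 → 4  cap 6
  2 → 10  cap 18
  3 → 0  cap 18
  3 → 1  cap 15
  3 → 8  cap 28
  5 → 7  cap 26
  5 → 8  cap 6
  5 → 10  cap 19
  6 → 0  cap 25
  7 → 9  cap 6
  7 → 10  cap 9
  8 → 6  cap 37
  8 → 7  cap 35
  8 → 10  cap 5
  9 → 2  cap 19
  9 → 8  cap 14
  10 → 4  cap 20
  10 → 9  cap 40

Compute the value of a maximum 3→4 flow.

augment #1: 3→1→4 bottleneck 12, total now 12
augment #2: 3→1→10→4 bottleneck 3, total now 15
augment #3: 3→8→10→4 bottleneck 5, total now 20
augment #4: 3→0→7→10→4 bottleneck 9, total now 29
augment #5: 3→0→7→9→2→4 bottleneck 6, total now 35

Maximum flow value: 35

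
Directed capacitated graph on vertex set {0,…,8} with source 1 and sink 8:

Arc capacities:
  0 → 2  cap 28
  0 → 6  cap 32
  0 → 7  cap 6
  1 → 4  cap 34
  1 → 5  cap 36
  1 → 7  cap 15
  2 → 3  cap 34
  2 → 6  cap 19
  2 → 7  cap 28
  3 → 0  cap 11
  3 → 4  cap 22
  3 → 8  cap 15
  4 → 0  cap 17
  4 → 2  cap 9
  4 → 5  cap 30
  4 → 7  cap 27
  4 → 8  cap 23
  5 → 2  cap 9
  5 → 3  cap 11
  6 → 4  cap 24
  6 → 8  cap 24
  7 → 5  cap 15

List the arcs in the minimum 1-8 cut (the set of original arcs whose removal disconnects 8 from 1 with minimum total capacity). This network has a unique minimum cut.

augment #1: 1→4→8 push 23
augment #2: 1→5→3→8 push 11
augment #3: 1→4→0→6→8 push 11
augment #4: 1→5→2→3→8 push 4
augment #5: 1→5→2→6→8 push 5
max flow = 54; residual-reachable set from 1 gives S-side
cut edges (S→T): {(1,4), (5,2), (5,3)} total cap 54

Min-cut arcs: {(1,4), (5,2), (5,3)} (total capacity 54)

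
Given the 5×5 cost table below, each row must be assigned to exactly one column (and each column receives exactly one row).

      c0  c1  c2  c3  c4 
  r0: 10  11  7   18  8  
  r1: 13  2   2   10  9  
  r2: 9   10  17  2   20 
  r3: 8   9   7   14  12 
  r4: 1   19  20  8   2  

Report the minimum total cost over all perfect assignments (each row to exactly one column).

Minimum assignment cost: 20

optimal assignment: row0→col4 (cost 8), row1→col1 (cost 2), row2→col3 (cost 2), row3→col2 (cost 7), row4→col0 (cost 1)
total = 8 + 2 + 2 + 7 + 1 = 20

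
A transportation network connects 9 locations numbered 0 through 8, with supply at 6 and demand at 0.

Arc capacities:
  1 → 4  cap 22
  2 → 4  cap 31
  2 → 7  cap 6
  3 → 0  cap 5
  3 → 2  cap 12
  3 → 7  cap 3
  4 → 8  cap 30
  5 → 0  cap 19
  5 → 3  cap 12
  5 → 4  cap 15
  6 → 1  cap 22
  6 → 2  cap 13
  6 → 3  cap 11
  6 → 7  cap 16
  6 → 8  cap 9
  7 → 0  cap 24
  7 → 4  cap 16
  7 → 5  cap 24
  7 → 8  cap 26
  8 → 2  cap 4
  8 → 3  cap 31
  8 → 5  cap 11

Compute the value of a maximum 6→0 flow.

Maximum flow value: 41

augment #1: 6→3→0 bottleneck 5, total now 5
augment #2: 6→7→0 bottleneck 16, total now 21
augment #3: 6→2→7→0 bottleneck 6, total now 27
augment #4: 6→3→7→0 bottleneck 2, total now 29
augment #5: 6→8→5→0 bottleneck 9, total now 38
augment #6: 6→3→7→5→0 bottleneck 1, total now 39
augment #7: 6→1→4→8→5→0 bottleneck 2, total now 41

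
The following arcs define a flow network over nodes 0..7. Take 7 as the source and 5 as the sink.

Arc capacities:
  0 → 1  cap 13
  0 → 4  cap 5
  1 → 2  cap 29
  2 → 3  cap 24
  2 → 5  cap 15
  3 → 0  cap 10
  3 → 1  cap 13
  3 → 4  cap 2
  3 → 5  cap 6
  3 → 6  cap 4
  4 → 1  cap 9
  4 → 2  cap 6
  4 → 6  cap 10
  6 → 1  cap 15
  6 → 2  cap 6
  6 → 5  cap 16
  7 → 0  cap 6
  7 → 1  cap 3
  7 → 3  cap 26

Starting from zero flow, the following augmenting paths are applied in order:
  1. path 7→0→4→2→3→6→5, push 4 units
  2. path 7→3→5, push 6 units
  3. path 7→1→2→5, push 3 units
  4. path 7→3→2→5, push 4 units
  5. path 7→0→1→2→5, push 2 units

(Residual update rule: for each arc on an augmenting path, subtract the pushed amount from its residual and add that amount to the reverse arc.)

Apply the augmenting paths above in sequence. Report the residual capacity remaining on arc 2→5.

Residual capacity of (2,5): 6

after path 1 (7→0→4→2→3→6→5, push 4): res(2,5)=15
after path 2 (7→3→5, push 6): res(2,5)=15
after path 3 (7→1→2→5, push 3): res(2,5)=12
after path 4 (7→3→2→5, push 4): res(2,5)=8
after path 5 (7→0→1→2→5, push 2): res(2,5)=6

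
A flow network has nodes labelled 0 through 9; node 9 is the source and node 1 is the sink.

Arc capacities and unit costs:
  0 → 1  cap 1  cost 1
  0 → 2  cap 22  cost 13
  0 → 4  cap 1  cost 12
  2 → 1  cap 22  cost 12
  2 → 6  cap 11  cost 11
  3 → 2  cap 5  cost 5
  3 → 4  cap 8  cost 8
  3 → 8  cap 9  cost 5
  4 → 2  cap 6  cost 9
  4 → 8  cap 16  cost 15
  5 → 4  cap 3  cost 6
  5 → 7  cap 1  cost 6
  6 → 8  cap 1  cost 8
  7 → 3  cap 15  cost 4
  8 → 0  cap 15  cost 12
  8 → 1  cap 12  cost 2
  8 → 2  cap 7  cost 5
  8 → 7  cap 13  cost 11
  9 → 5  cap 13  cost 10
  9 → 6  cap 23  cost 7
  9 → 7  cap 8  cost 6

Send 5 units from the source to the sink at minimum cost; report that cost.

shortest-cost path #1: 9→6→8→1 push 1 @ unit cost 17 (adds 17)
shortest-cost path #2: 9→7→3→8→1 push 4 @ unit cost 17 (adds 68)
total cost = 85

Minimum cost for 5 units: 85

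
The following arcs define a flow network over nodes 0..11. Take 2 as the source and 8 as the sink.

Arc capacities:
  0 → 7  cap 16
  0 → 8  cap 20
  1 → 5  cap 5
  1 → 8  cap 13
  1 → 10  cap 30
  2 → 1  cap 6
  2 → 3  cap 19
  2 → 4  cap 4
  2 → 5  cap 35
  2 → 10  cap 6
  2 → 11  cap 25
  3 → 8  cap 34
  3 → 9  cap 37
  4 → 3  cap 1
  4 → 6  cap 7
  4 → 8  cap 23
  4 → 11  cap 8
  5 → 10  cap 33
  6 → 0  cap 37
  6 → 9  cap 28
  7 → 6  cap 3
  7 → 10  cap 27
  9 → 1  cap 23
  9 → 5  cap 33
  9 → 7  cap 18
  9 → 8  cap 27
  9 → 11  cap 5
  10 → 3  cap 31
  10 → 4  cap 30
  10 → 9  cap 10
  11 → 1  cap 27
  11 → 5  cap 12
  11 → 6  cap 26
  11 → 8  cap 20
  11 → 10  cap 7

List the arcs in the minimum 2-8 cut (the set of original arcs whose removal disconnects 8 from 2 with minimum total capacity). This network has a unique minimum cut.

augment #1: 2→1→8 push 6
augment #2: 2→3→8 push 19
augment #3: 2→4→8 push 4
augment #4: 2→11→8 push 20
augment #5: 2→10→3→8 push 6
augment #6: 2→11→1→8 push 5
augment #7: 2→5→10→3→8 push 9
augment #8: 2→5→10→4→8 push 19
augment #9: 2→5→10→9→8 push 5
max flow = 93; residual-reachable set from 2 gives S-side
cut edges (S→T): {(2,1), (2,3), (2,4), (2,10), (2,11), (5,10)} total cap 93

Min-cut arcs: {(2,1), (2,3), (2,4), (2,10), (2,11), (5,10)} (total capacity 93)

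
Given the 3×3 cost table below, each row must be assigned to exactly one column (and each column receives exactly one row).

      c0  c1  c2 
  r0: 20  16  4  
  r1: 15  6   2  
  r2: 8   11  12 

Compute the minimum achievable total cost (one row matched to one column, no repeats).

optimal assignment: row0→col2 (cost 4), row1→col1 (cost 6), row2→col0 (cost 8)
total = 4 + 6 + 8 = 18

Minimum assignment cost: 18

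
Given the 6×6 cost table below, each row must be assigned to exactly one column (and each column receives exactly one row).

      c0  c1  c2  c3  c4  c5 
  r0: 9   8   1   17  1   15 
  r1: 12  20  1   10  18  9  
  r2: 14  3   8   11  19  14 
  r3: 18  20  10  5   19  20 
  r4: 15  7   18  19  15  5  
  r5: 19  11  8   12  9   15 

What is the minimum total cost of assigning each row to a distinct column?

Minimum assignment cost: 32

optimal assignment: row0→col0 (cost 9), row1→col2 (cost 1), row2→col1 (cost 3), row3→col3 (cost 5), row4→col5 (cost 5), row5→col4 (cost 9)
total = 9 + 1 + 3 + 5 + 5 + 9 = 32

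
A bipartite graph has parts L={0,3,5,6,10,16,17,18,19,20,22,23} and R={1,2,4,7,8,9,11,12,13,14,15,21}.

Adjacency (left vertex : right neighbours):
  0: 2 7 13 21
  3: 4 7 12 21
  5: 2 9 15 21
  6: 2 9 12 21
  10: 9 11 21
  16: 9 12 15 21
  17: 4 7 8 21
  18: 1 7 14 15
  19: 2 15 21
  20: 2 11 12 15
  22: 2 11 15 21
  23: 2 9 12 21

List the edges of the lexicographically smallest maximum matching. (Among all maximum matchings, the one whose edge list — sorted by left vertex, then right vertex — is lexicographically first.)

|M| = 10 (so the lex-smallest maximum matching has 10 edges)
process left vertices in ascending order; for each, take the smallest-labelled available neighbour that still permits 10 edges overall, or leave it unmatched if none does
lex-smallest matching: {0-7, 3-4, 5-2, 6-9, 10-11, 16-12, 17-8, 18-1, 19-15, 22-21}

Lex-smallest maximum matching: {(0,7), (3,4), (5,2), (6,9), (10,11), (16,12), (17,8), (18,1), (19,15), (22,21)}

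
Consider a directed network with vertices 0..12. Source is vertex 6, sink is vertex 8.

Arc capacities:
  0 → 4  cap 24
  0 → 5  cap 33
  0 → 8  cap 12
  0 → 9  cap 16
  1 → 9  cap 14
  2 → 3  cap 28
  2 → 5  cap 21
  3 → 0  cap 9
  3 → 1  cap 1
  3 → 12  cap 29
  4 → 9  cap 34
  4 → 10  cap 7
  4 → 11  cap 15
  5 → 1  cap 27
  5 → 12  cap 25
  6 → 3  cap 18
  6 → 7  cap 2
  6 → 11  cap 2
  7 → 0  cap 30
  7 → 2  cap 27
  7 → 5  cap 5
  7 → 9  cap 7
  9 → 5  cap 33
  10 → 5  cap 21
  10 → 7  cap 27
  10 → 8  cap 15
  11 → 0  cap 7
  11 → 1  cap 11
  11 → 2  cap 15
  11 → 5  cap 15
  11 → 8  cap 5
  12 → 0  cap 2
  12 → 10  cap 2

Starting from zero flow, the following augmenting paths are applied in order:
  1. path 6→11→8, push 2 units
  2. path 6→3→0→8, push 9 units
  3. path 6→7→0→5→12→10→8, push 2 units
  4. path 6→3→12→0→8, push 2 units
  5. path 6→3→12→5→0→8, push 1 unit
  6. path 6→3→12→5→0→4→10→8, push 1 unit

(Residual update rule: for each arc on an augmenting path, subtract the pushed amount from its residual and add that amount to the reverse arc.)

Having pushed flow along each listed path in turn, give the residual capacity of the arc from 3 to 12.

after path 1 (6→11→8, push 2): res(3,12)=29
after path 2 (6→3→0→8, push 9): res(3,12)=29
after path 3 (6→7→0→5→12→10→8, push 2): res(3,12)=29
after path 4 (6→3→12→0→8, push 2): res(3,12)=27
after path 5 (6→3→12→5→0→8, push 1): res(3,12)=26
after path 6 (6→3→12→5→0→4→10→8, push 1): res(3,12)=25

Residual capacity of (3,12): 25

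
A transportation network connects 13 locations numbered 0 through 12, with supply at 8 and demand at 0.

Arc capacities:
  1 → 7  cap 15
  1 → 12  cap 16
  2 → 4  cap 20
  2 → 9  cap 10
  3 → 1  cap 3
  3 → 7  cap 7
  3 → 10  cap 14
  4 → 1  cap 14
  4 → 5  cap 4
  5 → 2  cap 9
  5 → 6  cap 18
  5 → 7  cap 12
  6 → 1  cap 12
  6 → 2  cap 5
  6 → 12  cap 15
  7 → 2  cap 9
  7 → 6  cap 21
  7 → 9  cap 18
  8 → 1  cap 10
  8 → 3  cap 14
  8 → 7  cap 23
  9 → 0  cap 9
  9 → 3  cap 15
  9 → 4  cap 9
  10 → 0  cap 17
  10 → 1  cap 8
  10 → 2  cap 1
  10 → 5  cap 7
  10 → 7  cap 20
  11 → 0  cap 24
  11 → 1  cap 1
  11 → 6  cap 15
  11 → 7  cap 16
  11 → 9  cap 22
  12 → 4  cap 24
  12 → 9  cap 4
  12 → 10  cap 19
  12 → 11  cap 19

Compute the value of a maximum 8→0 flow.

augment #1: 8→3→10→0 bottleneck 14, total now 14
augment #2: 8→7→9→0 bottleneck 9, total now 23
augment #3: 8→1→12→10→0 bottleneck 3, total now 26
augment #4: 8→1→12→11→0 bottleneck 7, total now 33
augment #5: 8→7→6→12→11→0 bottleneck 12, total now 45

Maximum flow value: 45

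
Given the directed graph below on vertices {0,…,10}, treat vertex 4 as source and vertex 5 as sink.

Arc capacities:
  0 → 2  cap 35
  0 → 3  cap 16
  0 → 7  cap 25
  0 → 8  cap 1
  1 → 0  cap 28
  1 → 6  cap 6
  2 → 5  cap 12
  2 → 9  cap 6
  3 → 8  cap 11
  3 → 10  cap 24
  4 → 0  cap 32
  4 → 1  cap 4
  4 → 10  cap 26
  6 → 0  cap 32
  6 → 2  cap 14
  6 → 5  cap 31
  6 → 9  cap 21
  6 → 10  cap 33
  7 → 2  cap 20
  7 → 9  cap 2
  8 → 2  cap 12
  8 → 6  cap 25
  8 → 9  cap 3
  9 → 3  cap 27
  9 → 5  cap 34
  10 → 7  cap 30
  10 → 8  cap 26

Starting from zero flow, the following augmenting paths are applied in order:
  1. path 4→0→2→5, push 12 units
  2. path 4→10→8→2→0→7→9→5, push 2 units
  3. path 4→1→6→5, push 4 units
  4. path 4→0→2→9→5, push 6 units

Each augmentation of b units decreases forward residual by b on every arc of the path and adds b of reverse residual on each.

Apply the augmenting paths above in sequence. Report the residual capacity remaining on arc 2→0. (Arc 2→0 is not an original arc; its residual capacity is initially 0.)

after path 1 (4→0→2→5, push 12): res(2,0)=12
after path 2 (4→10→8→2→0→7→9→5, push 2): res(2,0)=10
after path 3 (4→1→6→5, push 4): res(2,0)=10
after path 4 (4→0→2→9→5, push 6): res(2,0)=16

Residual capacity of (2,0): 16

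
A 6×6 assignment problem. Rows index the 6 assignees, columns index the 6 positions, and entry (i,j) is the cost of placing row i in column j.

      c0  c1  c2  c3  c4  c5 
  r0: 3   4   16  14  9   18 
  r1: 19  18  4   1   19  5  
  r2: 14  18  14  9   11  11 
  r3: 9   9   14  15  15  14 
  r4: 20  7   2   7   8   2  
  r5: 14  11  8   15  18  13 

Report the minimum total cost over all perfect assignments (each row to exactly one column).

optimal assignment: row0→col0 (cost 3), row1→col3 (cost 1), row2→col4 (cost 11), row3→col1 (cost 9), row4→col5 (cost 2), row5→col2 (cost 8)
total = 3 + 1 + 11 + 9 + 2 + 8 = 34

Minimum assignment cost: 34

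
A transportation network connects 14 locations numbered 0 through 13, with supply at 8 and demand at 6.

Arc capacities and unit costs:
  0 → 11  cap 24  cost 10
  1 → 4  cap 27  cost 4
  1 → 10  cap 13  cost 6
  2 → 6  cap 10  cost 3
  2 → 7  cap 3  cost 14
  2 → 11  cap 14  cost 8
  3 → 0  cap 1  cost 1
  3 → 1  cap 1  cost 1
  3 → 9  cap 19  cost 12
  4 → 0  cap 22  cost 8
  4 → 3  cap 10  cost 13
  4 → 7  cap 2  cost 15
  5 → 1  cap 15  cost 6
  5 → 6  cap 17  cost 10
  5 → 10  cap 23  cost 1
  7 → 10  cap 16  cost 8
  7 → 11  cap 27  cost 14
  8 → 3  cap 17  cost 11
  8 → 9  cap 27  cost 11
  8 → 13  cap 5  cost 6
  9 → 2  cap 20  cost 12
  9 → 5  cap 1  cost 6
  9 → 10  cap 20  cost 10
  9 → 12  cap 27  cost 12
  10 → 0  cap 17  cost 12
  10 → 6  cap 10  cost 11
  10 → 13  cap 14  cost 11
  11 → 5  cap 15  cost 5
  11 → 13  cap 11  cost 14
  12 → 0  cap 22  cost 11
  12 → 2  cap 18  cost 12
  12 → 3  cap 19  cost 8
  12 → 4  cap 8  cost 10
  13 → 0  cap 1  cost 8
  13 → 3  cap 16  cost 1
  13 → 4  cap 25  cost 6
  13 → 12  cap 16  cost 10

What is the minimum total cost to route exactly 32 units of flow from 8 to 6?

shortest-cost path #1: 8→13→3→1→10→6 push 1 @ unit cost 25 (adds 25)
shortest-cost path #2: 8→9→2→6 push 10 @ unit cost 26 (adds 260)
shortest-cost path #3: 8→9→5→6 push 1 @ unit cost 27 (adds 27)
shortest-cost path #4: 8→9→10→6 push 9 @ unit cost 32 (adds 288)
shortest-cost path #5: 8→13→3→0→11→5→6 push 1 @ unit cost 33 (adds 33)
shortest-cost path #6: 8→13→0→11→5→6 push 1 @ unit cost 39 (adds 39)
shortest-cost path #7: 8→13→4→0→11→5→6 push 2 @ unit cost 45 (adds 90)
shortest-cost path #8: 8→9→2→11→5→6 push 7 @ unit cost 46 (adds 322)
total cost = 1084

Minimum cost for 32 units: 1084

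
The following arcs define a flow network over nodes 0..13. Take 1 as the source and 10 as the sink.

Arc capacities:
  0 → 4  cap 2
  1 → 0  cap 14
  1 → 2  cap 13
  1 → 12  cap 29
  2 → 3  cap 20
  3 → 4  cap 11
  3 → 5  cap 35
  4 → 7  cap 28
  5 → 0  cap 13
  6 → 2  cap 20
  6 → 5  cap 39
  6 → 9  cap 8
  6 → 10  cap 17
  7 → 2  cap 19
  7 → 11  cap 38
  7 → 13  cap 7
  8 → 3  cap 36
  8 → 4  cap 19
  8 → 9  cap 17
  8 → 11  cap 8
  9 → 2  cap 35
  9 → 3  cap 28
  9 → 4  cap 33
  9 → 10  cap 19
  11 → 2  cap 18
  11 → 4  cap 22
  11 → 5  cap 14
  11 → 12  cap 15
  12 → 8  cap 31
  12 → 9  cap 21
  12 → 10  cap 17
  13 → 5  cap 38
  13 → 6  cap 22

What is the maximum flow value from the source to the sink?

augment #1: 1→12→10 bottleneck 17, total now 17
augment #2: 1→12→9→10 bottleneck 12, total now 29
augment #3: 1→0→4→7→13→6→10 bottleneck 2, total now 31
augment #4: 1→2→3→4→7→13→6→10 bottleneck 5, total now 36
augment #5: 1→2→3→4→7→11→12→9→10 bottleneck 6, total now 42

Maximum flow value: 42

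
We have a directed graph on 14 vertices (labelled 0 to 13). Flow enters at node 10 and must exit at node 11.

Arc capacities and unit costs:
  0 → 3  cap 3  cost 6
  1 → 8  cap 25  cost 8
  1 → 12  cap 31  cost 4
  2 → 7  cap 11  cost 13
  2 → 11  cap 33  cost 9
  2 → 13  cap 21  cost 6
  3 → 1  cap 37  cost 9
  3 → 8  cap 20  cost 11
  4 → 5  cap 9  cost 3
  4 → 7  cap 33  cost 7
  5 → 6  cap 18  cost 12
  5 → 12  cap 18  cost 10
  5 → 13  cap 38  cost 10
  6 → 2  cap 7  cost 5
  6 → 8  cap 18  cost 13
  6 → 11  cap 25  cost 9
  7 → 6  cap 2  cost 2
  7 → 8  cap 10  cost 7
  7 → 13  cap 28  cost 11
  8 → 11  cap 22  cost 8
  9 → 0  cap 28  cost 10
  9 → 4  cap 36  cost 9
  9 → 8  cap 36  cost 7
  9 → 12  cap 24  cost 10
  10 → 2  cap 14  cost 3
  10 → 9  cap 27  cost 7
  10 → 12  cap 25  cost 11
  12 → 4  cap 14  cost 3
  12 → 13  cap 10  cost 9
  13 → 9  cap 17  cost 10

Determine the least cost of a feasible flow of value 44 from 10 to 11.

Minimum cost for 44 units: 944

shortest-cost path #1: 10→2→11 push 14 @ unit cost 12 (adds 168)
shortest-cost path #2: 10→9→8→11 push 22 @ unit cost 22 (adds 484)
shortest-cost path #3: 10→12→4→7→6→11 push 2 @ unit cost 32 (adds 64)
shortest-cost path #4: 10→12→4→5→6→11 push 6 @ unit cost 38 (adds 228)
total cost = 944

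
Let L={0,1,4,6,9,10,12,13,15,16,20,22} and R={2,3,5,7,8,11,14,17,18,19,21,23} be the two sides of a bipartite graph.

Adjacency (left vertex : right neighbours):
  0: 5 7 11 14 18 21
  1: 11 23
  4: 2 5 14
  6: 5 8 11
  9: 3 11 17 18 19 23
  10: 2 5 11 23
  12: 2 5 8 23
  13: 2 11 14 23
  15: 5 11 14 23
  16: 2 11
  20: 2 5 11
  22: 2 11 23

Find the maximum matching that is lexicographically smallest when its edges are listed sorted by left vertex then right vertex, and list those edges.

|M| = 8 (so the lex-smallest maximum matching has 8 edges)
process left vertices in ascending order; for each, take the smallest-labelled available neighbour that still permits 8 edges overall, or leave it unmatched if none does
lex-smallest matching: {0-7, 1-11, 4-2, 6-5, 9-3, 10-23, 12-8, 13-14}

Lex-smallest maximum matching: {(0,7), (1,11), (4,2), (6,5), (9,3), (10,23), (12,8), (13,14)}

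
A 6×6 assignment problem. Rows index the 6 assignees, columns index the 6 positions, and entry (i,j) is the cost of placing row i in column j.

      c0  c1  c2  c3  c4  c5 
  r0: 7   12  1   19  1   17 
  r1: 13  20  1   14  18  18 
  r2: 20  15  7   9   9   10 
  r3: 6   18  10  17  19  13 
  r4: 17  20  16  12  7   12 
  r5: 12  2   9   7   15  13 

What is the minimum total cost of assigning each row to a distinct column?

optimal assignment: row0→col4 (cost 1), row1→col2 (cost 1), row2→col3 (cost 9), row3→col0 (cost 6), row4→col5 (cost 12), row5→col1 (cost 2)
total = 1 + 1 + 9 + 6 + 12 + 2 = 31

Minimum assignment cost: 31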